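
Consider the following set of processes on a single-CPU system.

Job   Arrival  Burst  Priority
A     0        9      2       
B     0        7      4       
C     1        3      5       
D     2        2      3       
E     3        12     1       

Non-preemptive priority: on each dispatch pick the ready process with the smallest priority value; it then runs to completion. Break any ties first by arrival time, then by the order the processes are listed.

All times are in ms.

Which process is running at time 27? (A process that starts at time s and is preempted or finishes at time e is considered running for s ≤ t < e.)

B

Schedule: | A 0-9 | E 9-21 | D 21-23 | B 23-30 | C 30-33 |
Completion: A=9  B=30  C=33  D=23  E=21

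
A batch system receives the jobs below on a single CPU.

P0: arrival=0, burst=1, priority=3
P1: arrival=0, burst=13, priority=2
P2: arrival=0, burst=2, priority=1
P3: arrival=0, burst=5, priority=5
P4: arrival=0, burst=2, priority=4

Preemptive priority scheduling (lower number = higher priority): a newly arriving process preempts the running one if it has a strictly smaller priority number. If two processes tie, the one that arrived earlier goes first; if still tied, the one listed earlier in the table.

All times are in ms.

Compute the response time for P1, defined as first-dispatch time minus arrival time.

Gantt: | P2 0-2 | P1 2-15 | P0 15-16 | P4 16-18 | P3 18-23 |
Completion: P0=16  P1=15  P2=2  P3=23  P4=18
Turnaround (C−A): P0=16  P1=15  P2=2  P3=23  P4=18
Response(P1) = first start − arrival = 2 − 0 = 2

2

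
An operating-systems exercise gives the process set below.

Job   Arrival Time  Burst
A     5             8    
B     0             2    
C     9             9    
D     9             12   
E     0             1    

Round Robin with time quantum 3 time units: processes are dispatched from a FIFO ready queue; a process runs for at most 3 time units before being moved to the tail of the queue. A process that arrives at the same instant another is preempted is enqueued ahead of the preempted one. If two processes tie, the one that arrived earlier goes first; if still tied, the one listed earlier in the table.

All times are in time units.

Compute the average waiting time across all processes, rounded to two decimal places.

6.20

Timeline: | B 0-2 | E 2-3 | idle 3-5 | A 5-11 | C 11-14 | D 14-17 | A 17-19 | C 19-22 | D 22-25 | C 25-28 | D 28-34 |
Completion: A=19  B=2  C=28  D=34  E=3
Waiting times: A=6, B=0, C=10, D=13, E=2
Average waiting = (6+0+10+13+2) / 5 = 31/5 = 6.20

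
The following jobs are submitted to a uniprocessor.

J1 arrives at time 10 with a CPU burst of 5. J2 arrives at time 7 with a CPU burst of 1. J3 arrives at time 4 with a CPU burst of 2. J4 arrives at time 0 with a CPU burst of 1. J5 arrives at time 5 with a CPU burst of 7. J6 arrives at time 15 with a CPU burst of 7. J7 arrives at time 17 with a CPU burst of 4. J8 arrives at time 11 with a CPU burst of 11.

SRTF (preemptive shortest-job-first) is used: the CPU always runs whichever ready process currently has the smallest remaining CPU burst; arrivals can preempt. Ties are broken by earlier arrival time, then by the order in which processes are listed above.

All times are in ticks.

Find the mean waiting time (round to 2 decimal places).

4.38

Gantt: | J4 0-1 | idle 1-4 | J3 4-6 | J5 6-7 | J2 7-8 | J5 8-14 | J1 14-19 | J7 19-23 | J6 23-30 | J8 30-41 |
Completion: J1=19  J2=8  J3=6  J4=1  J5=14  J6=30  J7=23  J8=41
Turnaround (C−A): J1=9  J2=1  J3=2  J4=1  J5=9  J6=15  J7=6  J8=30
Waiting times: J1=4, J2=0, J3=0, J4=0, J5=2, J6=8, J7=2, J8=19
Average waiting = (4+0+0+0+2+8+2+19) / 8 = 35/8 = 4.38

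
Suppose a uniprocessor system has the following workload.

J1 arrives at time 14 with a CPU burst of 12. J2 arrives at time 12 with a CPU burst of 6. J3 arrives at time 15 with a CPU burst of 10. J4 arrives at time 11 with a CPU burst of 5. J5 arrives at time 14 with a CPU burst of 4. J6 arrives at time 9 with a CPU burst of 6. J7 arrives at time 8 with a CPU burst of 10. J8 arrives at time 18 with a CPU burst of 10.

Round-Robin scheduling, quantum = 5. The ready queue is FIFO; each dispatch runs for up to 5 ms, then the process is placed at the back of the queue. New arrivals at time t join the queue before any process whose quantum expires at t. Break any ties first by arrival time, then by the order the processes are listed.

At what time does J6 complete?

53

Gantt: | idle 0-8 | J7 8-13 | J6 13-18 | J4 18-23 | J2 23-28 | J7 28-33 | J1 33-38 | J5 38-42 | J3 42-47 | J8 47-52 | J6 52-53 | J2 53-54 | J1 54-59 | J3 59-64 | J8 64-69 | J1 69-71 |
Completion: J1=71  J2=54  J3=64  J4=23  J5=42  J6=53  J7=33  J8=69
Turnaround (C−A): J1=57  J2=42  J3=49  J4=12  J5=28  J6=44  J7=25  J8=51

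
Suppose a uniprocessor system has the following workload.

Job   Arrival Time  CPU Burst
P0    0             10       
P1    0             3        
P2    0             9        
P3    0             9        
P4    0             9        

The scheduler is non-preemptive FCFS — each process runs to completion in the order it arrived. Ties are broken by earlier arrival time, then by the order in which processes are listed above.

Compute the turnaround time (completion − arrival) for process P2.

Gantt: | P0 0-10 | P1 10-13 | P2 13-22 | P3 22-31 | P4 31-40 |
Completion: P0=10  P1=13  P2=22  P3=31  P4=40
Turnaround(P2) = completion − arrival = 22 − 0 = 22

22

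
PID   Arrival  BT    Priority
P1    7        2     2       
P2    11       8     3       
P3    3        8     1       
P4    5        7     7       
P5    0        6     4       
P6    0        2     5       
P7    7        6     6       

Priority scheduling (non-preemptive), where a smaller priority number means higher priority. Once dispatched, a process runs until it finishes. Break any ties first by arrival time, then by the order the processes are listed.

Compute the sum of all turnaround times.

124

Gantt: | P5 0-6 | P3 6-14 | P1 14-16 | P2 16-24 | P6 24-26 | P7 26-32 | P4 32-39 |
Completion: P1=16  P2=24  P3=14  P4=39  P5=6  P6=26  P7=32
Turnaround (C−A): P1=9  P2=13  P3=11  P4=34  P5=6  P6=26  P7=25
Turnaround = completion − arrival: P1=9, P2=13, P3=11, P4=34, P5=6, P6=26, P7=25
Total turnaround = 9 + 13 + 11 + 34 + 6 + 26 + 25 = 124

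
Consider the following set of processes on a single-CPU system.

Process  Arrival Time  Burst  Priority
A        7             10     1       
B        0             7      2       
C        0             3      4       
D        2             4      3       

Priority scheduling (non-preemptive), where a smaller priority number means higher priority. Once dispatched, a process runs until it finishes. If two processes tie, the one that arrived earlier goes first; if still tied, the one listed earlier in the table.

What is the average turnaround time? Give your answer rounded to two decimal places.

Schedule: | B 0-7 | A 7-17 | D 17-21 | C 21-24 |
Completion: A=17  B=7  C=24  D=21
Turnaround (C−A): A=10  B=7  C=24  D=19
Turnaround times: A=10, B=7, C=24, D=19
Average turnaround = (10+7+24+19) / 4 = 60/4 = 15.00

15.00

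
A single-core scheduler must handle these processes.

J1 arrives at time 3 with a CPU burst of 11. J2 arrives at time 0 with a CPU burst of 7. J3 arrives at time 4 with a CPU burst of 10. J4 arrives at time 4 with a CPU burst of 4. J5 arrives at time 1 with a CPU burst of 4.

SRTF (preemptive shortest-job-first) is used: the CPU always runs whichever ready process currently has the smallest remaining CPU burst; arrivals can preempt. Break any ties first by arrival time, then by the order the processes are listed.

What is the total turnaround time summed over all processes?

78

Schedule: | J2 0-1 | J5 1-5 | J4 5-9 | J2 9-15 | J3 15-25 | J1 25-36 |
Completion: J1=36  J2=15  J3=25  J4=9  J5=5
Turnaround (C−A): J1=33  J2=15  J3=21  J4=5  J5=4
Turnaround = completion − arrival: J1=33, J2=15, J3=21, J4=5, J5=4
Total turnaround = 33 + 15 + 21 + 5 + 4 = 78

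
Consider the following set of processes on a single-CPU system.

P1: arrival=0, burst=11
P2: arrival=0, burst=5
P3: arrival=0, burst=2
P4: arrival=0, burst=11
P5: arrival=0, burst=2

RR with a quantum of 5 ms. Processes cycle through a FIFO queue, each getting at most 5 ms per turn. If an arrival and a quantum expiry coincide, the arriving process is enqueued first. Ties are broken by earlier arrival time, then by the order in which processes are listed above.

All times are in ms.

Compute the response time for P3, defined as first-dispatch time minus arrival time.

10

Schedule: | P1 0-5 | P2 5-10 | P3 10-12 | P4 12-17 | P5 17-19 | P1 19-24 | P4 24-29 | P1 29-30 | P4 30-31 |
Completion: P1=30  P2=10  P3=12  P4=31  P5=19
Turnaround (C−A): P1=30  P2=10  P3=12  P4=31  P5=19
Response(P3) = first start − arrival = 10 − 0 = 10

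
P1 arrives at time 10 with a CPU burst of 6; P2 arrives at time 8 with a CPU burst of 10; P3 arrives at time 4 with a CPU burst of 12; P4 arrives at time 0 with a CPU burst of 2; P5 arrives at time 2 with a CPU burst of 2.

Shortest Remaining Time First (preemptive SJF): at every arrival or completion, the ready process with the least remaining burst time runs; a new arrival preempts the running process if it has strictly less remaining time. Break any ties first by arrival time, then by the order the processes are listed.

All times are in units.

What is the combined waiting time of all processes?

Gantt: | P4 0-2 | P5 2-4 | P3 4-16 | P1 16-22 | P2 22-32 |
Completion: P1=22  P2=32  P3=16  P4=2  P5=4
Turnaround (C−A): P1=12  P2=24  P3=12  P4=2  P5=2
Waiting = turnaround − burst: P1=6, P2=14, P3=0, P4=0, P5=0
Total waiting = 6 + 14 + 0 + 0 + 0 = 20

20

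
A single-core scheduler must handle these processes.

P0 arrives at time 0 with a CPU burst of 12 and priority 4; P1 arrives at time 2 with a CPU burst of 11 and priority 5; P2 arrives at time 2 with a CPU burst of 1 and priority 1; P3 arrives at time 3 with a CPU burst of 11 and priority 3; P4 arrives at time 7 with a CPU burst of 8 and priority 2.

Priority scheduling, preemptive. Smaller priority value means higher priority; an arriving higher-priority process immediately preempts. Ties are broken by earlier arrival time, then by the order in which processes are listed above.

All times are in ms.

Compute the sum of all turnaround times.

101

Timeline: | P0 0-2 | P2 2-3 | P3 3-7 | P4 7-15 | P3 15-22 | P0 22-32 | P1 32-43 |
Completion: P0=32  P1=43  P2=3  P3=22  P4=15
Turnaround = completion − arrival: P0=32, P1=41, P2=1, P3=19, P4=8
Total turnaround = 32 + 41 + 1 + 19 + 8 = 101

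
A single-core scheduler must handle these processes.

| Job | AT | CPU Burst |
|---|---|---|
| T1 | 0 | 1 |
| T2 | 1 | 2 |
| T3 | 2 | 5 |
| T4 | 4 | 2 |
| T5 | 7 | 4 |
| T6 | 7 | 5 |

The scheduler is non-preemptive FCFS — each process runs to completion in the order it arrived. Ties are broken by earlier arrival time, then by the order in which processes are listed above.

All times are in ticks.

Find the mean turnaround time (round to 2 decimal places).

5.67

Timeline: | T1 0-1 | T2 1-3 | T3 3-8 | T4 8-10 | T5 10-14 | T6 14-19 |
Completion: T1=1  T2=3  T3=8  T4=10  T5=14  T6=19
Turnaround (C−A): T1=1  T2=2  T3=6  T4=6  T5=7  T6=12
Turnaround times: T1=1, T2=2, T3=6, T4=6, T5=7, T6=12
Average turnaround = (1+2+6+6+7+12) / 6 = 34/6 = 5.67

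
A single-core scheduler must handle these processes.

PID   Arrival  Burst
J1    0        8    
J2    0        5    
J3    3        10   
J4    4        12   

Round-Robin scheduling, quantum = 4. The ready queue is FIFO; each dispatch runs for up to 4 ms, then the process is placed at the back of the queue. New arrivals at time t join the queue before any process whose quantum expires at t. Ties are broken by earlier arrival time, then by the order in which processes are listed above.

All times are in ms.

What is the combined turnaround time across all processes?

Schedule: | J1 0-4 | J2 4-8 | J3 8-12 | J4 12-16 | J1 16-20 | J2 20-21 | J3 21-25 | J4 25-29 | J3 29-31 | J4 31-35 |
Completion: J1=20  J2=21  J3=31  J4=35
Turnaround = completion − arrival: J1=20, J2=21, J3=28, J4=31
Total turnaround = 20 + 21 + 28 + 31 = 100

100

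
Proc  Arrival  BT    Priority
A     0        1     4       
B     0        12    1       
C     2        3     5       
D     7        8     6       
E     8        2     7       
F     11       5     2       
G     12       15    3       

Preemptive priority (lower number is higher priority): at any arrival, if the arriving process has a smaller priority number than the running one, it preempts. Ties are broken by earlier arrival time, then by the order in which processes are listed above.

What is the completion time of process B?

12

Timeline: | B 0-12 | F 12-17 | G 17-32 | A 32-33 | C 33-36 | D 36-44 | E 44-46 |
Completion: A=33  B=12  C=36  D=44  E=46  F=17  G=32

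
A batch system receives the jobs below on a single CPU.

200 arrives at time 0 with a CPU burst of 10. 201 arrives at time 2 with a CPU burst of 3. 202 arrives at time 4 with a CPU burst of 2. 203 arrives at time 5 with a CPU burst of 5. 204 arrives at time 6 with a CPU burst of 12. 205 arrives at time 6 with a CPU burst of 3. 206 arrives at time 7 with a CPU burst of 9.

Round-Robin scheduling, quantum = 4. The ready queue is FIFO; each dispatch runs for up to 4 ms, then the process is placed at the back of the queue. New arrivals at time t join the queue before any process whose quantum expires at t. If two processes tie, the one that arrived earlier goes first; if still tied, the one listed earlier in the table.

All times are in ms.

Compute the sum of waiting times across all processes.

114

Timeline: | 200 0-4 | 201 4-7 | 202 7-9 | 200 9-13 | 203 13-17 | 204 17-21 | 205 21-24 | 206 24-28 | 200 28-30 | 203 30-31 | 204 31-35 | 206 35-39 | 204 39-43 | 206 43-44 |
Completion: 200=30  201=7  202=9  203=31  204=43  205=24  206=44
Turnaround (C−A): 200=30  201=5  202=5  203=26  204=37  205=18  206=37
Waiting = turnaround − burst: 200=20, 201=2, 202=3, 203=21, 204=25, 205=15, 206=28
Total waiting = 20 + 2 + 3 + 21 + 25 + 15 + 28 = 114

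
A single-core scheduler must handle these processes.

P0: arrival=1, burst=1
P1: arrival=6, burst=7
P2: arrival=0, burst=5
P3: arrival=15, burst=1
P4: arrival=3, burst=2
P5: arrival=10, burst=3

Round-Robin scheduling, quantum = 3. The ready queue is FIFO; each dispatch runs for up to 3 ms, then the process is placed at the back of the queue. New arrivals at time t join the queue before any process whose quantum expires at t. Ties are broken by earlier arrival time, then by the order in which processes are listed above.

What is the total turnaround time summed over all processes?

Schedule: | P2 0-3 | P0 3-4 | P4 4-6 | P2 6-8 | P1 8-11 | P5 11-14 | P1 14-17 | P3 17-18 | P1 18-19 |
Completion: P0=4  P1=19  P2=8  P3=18  P4=6  P5=14
Turnaround (C−A): P0=3  P1=13  P2=8  P3=3  P4=3  P5=4
Turnaround = completion − arrival: P0=3, P1=13, P2=8, P3=3, P4=3, P5=4
Total turnaround = 3 + 13 + 8 + 3 + 3 + 4 = 34

34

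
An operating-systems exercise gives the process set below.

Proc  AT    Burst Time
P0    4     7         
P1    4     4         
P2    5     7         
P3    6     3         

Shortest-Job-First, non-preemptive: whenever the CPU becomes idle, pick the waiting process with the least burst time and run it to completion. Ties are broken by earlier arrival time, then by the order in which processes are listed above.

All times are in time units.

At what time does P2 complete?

Gantt: | idle 0-4 | P1 4-8 | P3 8-11 | P0 11-18 | P2 18-25 |
Completion: P0=18  P1=8  P2=25  P3=11
Turnaround (C−A): P0=14  P1=4  P2=20  P3=5

25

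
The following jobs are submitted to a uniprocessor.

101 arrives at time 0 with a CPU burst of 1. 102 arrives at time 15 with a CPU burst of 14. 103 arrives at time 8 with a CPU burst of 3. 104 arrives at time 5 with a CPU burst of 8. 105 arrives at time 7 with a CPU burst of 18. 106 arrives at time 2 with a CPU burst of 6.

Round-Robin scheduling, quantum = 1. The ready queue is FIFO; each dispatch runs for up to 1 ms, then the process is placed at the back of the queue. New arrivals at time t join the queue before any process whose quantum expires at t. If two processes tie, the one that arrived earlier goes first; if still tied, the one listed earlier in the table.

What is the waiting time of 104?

Schedule: | 101 0-1 | idle 1-2 | 106 2-5 | 104 5-6 | 106 6-7 | 104 7-8 | 105 8-9 | 106 9-10 | 103 10-11 | 104 11-12 | 105 12-13 | 106 13-14 | 103 14-15 | 104 15-16 | 105 16-17 | 102 17-18 | 103 18-19 | 104 19-20 | 105 20-21 | 102 21-22 | 104 22-23 | 105 23-24 | 102 24-25 | 104 25-26 | 105 26-27 | 102 27-28 | 104 28-29 | 105 29-30 | 102 30-31 | 105 31-32 | 102 32-33 | 105 33-34 | 102 34-35 | 105 35-36 | 102 36-37 | 105 37-38 | 102 38-39 | 105 39-40 | 102 40-41 | 105 41-42 | 102 42-43 | 105 43-44 | 102 44-45 | 105 45-46 | 102 46-47 | 105 47-48 | 102 48-49 | 105 49-51 |
Completion: 101=1  102=49  103=19  104=29  105=51  106=14
Waiting(104) = turnaround − burst = 24 − 8 = 16

16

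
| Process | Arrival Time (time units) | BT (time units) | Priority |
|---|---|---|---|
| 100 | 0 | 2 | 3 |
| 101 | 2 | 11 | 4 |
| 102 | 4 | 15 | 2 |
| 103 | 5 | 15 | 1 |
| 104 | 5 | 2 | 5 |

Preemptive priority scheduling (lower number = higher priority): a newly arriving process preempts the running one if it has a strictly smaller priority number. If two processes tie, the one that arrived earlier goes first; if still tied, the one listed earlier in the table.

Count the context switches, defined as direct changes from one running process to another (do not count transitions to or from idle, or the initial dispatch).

6

Schedule: | 100 0-2 | 101 2-4 | 102 4-5 | 103 5-20 | 102 20-34 | 101 34-43 | 104 43-45 |
Completion: 100=2  101=43  102=34  103=20  104=45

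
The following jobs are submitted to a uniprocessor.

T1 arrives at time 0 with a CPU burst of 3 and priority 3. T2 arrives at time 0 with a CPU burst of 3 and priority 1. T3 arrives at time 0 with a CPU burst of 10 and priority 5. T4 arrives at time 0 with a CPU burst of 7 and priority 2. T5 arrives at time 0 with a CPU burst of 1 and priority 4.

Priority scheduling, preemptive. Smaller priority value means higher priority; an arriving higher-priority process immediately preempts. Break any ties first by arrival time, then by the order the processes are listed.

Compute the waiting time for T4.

Gantt: | T2 0-3 | T4 3-10 | T1 10-13 | T5 13-14 | T3 14-24 |
Completion: T1=13  T2=3  T3=24  T4=10  T5=14
Turnaround (C−A): T1=13  T2=3  T3=24  T4=10  T5=14
Waiting(T4) = turnaround − burst = 10 − 7 = 3

3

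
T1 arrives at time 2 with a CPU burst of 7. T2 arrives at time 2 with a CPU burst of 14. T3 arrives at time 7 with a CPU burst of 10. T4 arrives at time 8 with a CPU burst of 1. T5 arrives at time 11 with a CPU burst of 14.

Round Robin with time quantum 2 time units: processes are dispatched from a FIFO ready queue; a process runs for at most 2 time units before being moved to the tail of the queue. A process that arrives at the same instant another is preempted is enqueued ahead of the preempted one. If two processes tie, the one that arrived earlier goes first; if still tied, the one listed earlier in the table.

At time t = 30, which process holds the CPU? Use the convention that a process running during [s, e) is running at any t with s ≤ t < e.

Timeline: | idle 0-2 | T1 2-4 | T2 4-6 | T1 6-8 | T2 8-10 | T3 10-12 | T4 12-13 | T1 13-15 | T2 15-17 | T5 17-19 | T3 19-21 | T1 21-22 | T2 22-24 | T5 24-26 | T3 26-28 | T2 28-30 | T5 30-32 | T3 32-34 | T2 34-36 | T5 36-38 | T3 38-40 | T2 40-42 | T5 42-48 |
Completion: T1=22  T2=42  T3=40  T4=13  T5=48
Turnaround (C−A): T1=20  T2=40  T3=33  T4=5  T5=37

T5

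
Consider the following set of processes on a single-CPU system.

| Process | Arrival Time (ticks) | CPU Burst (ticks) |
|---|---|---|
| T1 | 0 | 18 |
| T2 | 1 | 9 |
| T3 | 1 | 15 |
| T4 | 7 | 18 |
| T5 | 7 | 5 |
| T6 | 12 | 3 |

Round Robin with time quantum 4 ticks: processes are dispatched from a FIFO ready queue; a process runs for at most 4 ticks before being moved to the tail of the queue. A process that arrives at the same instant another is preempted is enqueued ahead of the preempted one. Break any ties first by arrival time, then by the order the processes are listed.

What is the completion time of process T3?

Schedule: | T1 0-4 | T2 4-8 | T3 8-12 | T1 12-16 | T4 16-20 | T5 20-24 | T2 24-28 | T6 28-31 | T3 31-35 | T1 35-39 | T4 39-43 | T5 43-44 | T2 44-45 | T3 45-49 | T1 49-53 | T4 53-57 | T3 57-60 | T1 60-62 | T4 62-68 |
Completion: T1=62  T2=45  T3=60  T4=68  T5=44  T6=31
Turnaround (C−A): T1=62  T2=44  T3=59  T4=61  T5=37  T6=19

60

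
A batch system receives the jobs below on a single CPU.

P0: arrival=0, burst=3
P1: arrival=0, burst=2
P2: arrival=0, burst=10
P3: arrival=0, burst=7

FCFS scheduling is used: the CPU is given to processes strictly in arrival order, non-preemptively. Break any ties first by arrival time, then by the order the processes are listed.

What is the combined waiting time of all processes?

Gantt: | P0 0-3 | P1 3-5 | P2 5-15 | P3 15-22 |
Completion: P0=3  P1=5  P2=15  P3=22
Turnaround (C−A): P0=3  P1=5  P2=15  P3=22
Waiting = turnaround − burst: P0=0, P1=3, P2=5, P3=15
Total waiting = 0 + 3 + 5 + 15 = 23

23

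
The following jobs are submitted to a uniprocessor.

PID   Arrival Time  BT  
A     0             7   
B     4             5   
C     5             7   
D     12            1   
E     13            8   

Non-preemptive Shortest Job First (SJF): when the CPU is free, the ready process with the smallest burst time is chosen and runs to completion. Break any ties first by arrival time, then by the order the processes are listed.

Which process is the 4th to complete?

C

Gantt: | A 0-7 | B 7-12 | D 12-13 | C 13-20 | E 20-28 |
Completion: A=7  B=12  C=20  D=13  E=28
Finish order: A → B → D → C → E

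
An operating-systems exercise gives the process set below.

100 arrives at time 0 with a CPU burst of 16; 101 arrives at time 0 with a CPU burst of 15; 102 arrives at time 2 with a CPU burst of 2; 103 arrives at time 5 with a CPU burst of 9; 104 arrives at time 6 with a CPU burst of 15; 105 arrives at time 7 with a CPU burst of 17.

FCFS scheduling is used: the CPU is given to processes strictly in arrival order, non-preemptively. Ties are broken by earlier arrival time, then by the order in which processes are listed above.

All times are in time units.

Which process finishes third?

102

Timeline: | 100 0-16 | 101 16-31 | 102 31-33 | 103 33-42 | 104 42-57 | 105 57-74 |
Completion: 100=16  101=31  102=33  103=42  104=57  105=74
Finish order: 100 → 101 → 102 → 103 → 104 → 105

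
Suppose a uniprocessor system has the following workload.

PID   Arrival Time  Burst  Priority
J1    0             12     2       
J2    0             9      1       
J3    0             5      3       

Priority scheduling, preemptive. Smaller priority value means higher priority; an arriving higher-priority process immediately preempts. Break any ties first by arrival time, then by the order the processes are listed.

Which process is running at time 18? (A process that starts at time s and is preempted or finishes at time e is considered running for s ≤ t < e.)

Timeline: | J2 0-9 | J1 9-21 | J3 21-26 |
Completion: J1=21  J2=9  J3=26
Turnaround (C−A): J1=21  J2=9  J3=26

J1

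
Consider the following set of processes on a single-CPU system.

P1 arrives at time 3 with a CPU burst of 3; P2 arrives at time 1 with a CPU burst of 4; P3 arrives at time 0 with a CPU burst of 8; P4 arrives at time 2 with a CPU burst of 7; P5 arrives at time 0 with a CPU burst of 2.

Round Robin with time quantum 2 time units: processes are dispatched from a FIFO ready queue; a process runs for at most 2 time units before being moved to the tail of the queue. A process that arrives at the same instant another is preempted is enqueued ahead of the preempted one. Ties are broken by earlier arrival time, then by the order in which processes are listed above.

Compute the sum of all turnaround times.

Timeline: | P3 0-2 | P5 2-4 | P2 4-6 | P4 6-8 | P3 8-10 | P1 10-12 | P2 12-14 | P4 14-16 | P3 16-18 | P1 18-19 | P4 19-21 | P3 21-23 | P4 23-24 |
Completion: P1=19  P2=14  P3=23  P4=24  P5=4
Turnaround = completion − arrival: P1=16, P2=13, P3=23, P4=22, P5=4
Total turnaround = 16 + 13 + 23 + 22 + 4 = 78

78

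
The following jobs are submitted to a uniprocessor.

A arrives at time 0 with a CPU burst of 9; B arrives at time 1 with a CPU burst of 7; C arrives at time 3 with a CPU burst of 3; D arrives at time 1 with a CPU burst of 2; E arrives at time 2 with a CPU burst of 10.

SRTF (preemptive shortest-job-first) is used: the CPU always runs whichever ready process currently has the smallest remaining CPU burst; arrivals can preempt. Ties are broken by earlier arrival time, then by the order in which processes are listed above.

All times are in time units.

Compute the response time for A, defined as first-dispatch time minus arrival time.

0

Gantt: | A 0-1 | D 1-3 | C 3-6 | B 6-13 | A 13-21 | E 21-31 |
Completion: A=21  B=13  C=6  D=3  E=31
Response(A) = first start − arrival = 0 − 0 = 0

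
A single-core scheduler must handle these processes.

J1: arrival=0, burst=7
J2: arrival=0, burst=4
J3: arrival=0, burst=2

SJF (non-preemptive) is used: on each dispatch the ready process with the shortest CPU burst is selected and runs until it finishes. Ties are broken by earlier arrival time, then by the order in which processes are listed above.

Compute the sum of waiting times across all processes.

8

Schedule: | J3 0-2 | J2 2-6 | J1 6-13 |
Completion: J1=13  J2=6  J3=2
Waiting = turnaround − burst: J1=6, J2=2, J3=0
Total waiting = 6 + 2 + 0 = 8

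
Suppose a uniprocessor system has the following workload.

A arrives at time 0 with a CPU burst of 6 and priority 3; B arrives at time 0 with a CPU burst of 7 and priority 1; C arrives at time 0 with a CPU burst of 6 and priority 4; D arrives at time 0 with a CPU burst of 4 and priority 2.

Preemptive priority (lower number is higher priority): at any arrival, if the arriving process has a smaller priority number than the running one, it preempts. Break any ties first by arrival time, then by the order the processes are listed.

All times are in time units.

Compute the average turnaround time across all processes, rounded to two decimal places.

14.50

Gantt: | B 0-7 | D 7-11 | A 11-17 | C 17-23 |
Completion: A=17  B=7  C=23  D=11
Turnaround (C−A): A=17  B=7  C=23  D=11
Turnaround times: A=17, B=7, C=23, D=11
Average turnaround = (17+7+23+11) / 4 = 58/4 = 14.50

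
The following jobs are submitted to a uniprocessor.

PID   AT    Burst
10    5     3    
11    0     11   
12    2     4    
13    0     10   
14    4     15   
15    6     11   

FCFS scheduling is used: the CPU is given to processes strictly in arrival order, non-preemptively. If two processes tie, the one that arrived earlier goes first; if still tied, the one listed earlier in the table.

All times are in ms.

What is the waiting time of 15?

37

Gantt: | 11 0-11 | 13 11-21 | 12 21-25 | 14 25-40 | 10 40-43 | 15 43-54 |
Completion: 10=43  11=11  12=25  13=21  14=40  15=54
Turnaround (C−A): 10=38  11=11  12=23  13=21  14=36  15=48
Waiting(15) = turnaround − burst = 48 − 11 = 37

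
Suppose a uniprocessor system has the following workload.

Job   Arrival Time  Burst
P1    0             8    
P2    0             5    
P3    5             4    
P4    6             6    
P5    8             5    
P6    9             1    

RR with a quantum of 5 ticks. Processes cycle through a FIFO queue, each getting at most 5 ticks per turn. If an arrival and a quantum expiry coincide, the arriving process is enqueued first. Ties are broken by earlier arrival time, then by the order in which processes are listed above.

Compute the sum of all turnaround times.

97

Schedule: | P1 0-5 | P2 5-10 | P3 10-14 | P1 14-17 | P4 17-22 | P5 22-27 | P6 27-28 | P4 28-29 |
Completion: P1=17  P2=10  P3=14  P4=29  P5=27  P6=28
Turnaround = completion − arrival: P1=17, P2=10, P3=9, P4=23, P5=19, P6=19
Total turnaround = 17 + 10 + 9 + 23 + 19 + 19 = 97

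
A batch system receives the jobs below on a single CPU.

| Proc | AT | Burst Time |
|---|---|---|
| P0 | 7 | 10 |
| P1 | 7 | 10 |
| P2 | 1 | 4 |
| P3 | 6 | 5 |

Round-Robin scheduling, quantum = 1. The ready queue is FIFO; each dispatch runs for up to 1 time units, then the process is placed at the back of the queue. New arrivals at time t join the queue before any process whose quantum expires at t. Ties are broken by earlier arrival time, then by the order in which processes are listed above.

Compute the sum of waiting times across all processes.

35

Schedule: | idle 0-1 | P2 1-5 | idle 5-6 | P3 6-7 | P0 7-8 | P1 8-9 | P3 9-10 | P0 10-11 | P1 11-12 | P3 12-13 | P0 13-14 | P1 14-15 | P3 15-16 | P0 16-17 | P1 17-18 | P3 18-19 | P0 19-20 | P1 20-21 | P0 21-22 | P1 22-23 | P0 23-24 | P1 24-25 | P0 25-26 | P1 26-27 | P0 27-28 | P1 28-29 | P0 29-30 | P1 30-31 |
Completion: P0=30  P1=31  P2=5  P3=19
Turnaround (C−A): P0=23  P1=24  P2=4  P3=13
Waiting = turnaround − burst: P0=13, P1=14, P2=0, P3=8
Total waiting = 13 + 14 + 0 + 8 = 35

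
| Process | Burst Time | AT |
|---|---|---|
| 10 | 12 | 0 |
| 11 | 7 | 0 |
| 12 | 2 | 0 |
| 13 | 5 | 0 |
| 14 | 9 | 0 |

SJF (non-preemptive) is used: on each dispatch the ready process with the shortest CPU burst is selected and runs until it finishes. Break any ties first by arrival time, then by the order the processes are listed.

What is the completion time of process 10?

35

Gantt: | 12 0-2 | 13 2-7 | 11 7-14 | 14 14-23 | 10 23-35 |
Completion: 10=35  11=14  12=2  13=7  14=23
Turnaround (C−A): 10=35  11=14  12=2  13=7  14=23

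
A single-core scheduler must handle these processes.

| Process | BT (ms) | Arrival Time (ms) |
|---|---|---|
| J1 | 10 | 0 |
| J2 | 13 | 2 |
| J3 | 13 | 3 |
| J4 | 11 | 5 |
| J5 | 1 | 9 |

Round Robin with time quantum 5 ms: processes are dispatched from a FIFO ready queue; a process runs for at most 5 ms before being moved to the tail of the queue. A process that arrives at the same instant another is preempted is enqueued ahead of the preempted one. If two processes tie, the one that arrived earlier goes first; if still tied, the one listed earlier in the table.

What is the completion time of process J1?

Schedule: | J1 0-5 | J2 5-10 | J3 10-15 | J4 15-20 | J1 20-25 | J5 25-26 | J2 26-31 | J3 31-36 | J4 36-41 | J2 41-44 | J3 44-47 | J4 47-48 |
Completion: J1=25  J2=44  J3=47  J4=48  J5=26

25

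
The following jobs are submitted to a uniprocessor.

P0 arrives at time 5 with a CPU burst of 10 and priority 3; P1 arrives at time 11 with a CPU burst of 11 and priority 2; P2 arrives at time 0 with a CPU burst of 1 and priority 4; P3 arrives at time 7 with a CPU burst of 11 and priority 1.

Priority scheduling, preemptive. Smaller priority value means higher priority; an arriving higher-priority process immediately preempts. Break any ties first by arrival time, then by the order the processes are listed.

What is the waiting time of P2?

Gantt: | P2 0-1 | idle 1-5 | P0 5-7 | P3 7-18 | P1 18-29 | P0 29-37 |
Completion: P0=37  P1=29  P2=1  P3=18
Turnaround (C−A): P0=32  P1=18  P2=1  P3=11
Waiting(P2) = turnaround − burst = 1 − 1 = 0

0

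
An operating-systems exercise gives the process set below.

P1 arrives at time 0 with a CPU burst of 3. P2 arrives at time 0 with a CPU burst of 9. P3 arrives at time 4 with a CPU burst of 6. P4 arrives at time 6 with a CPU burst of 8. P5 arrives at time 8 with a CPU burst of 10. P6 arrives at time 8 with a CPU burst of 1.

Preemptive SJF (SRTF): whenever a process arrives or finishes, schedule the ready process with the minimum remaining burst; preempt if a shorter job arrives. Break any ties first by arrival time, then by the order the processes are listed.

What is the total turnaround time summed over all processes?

Timeline: | P1 0-3 | P2 3-4 | P3 4-8 | P6 8-9 | P3 9-11 | P2 11-19 | P4 19-27 | P5 27-37 |
Completion: P1=3  P2=19  P3=11  P4=27  P5=37  P6=9
Turnaround = completion − arrival: P1=3, P2=19, P3=7, P4=21, P5=29, P6=1
Total turnaround = 3 + 19 + 7 + 21 + 29 + 1 = 80

80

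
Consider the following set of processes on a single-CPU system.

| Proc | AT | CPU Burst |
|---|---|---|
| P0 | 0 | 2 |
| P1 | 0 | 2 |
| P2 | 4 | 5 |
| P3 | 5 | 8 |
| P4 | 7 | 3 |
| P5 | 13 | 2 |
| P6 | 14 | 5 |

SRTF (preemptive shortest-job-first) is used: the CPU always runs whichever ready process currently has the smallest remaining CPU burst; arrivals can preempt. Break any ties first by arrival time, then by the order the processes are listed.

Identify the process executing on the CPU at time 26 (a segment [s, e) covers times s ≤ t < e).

P3

Gantt: | P0 0-2 | P1 2-4 | P2 4-9 | P4 9-12 | P3 12-13 | P5 13-15 | P6 15-20 | P3 20-27 |
Completion: P0=2  P1=4  P2=9  P3=27  P4=12  P5=15  P6=20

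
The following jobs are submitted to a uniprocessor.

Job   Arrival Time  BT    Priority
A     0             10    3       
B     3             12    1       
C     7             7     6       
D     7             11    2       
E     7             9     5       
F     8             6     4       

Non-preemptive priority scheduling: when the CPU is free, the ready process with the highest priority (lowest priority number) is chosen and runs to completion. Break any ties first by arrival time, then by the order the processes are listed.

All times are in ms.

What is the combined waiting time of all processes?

Timeline: | A 0-10 | B 10-22 | D 22-33 | F 33-39 | E 39-48 | C 48-55 |
Completion: A=10  B=22  C=55  D=33  E=48  F=39
Waiting = turnaround − burst: A=0, B=7, C=41, D=15, E=32, F=25
Total waiting = 0 + 7 + 41 + 15 + 32 + 25 = 120

120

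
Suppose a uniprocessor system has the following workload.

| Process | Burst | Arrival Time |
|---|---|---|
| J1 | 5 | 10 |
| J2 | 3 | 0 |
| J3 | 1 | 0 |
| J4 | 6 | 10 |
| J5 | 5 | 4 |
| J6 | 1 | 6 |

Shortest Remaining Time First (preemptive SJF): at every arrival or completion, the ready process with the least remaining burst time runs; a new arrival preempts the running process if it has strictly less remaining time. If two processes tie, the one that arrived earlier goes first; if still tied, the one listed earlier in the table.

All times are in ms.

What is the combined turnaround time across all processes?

Gantt: | J3 0-1 | J2 1-4 | J5 4-6 | J6 6-7 | J5 7-10 | J1 10-15 | J4 15-21 |
Completion: J1=15  J2=4  J3=1  J4=21  J5=10  J6=7
Turnaround = completion − arrival: J1=5, J2=4, J3=1, J4=11, J5=6, J6=1
Total turnaround = 5 + 4 + 1 + 11 + 6 + 1 = 28

28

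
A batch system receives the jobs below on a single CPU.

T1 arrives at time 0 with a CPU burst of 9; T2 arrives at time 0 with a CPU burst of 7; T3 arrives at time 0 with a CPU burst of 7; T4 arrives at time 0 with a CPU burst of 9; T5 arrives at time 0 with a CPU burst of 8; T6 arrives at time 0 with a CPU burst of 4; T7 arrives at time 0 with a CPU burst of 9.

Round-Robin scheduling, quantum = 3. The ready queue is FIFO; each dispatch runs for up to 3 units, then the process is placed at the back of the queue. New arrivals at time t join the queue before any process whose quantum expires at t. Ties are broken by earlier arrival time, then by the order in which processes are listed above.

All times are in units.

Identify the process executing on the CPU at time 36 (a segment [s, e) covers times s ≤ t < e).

Schedule: | T1 0-3 | T2 3-6 | T3 6-9 | T4 9-12 | T5 12-15 | T6 15-18 | T7 18-21 | T1 21-24 | T2 24-27 | T3 27-30 | T4 30-33 | T5 33-36 | T6 36-37 | T7 37-40 | T1 40-43 | T2 43-44 | T3 44-45 | T4 45-48 | T5 48-50 | T7 50-53 |
Completion: T1=43  T2=44  T3=45  T4=48  T5=50  T6=37  T7=53
Turnaround (C−A): T1=43  T2=44  T3=45  T4=48  T5=50  T6=37  T7=53

T6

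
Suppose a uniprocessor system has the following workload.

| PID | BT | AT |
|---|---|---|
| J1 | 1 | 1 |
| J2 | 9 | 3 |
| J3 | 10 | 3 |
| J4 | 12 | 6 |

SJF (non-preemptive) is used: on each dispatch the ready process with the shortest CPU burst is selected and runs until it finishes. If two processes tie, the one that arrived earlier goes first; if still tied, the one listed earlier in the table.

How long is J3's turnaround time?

19

Schedule: | idle 0-1 | J1 1-2 | idle 2-3 | J2 3-12 | J3 12-22 | J4 22-34 |
Completion: J1=2  J2=12  J3=22  J4=34
Turnaround (C−A): J1=1  J2=9  J3=19  J4=28
Turnaround(J3) = completion − arrival = 22 − 3 = 19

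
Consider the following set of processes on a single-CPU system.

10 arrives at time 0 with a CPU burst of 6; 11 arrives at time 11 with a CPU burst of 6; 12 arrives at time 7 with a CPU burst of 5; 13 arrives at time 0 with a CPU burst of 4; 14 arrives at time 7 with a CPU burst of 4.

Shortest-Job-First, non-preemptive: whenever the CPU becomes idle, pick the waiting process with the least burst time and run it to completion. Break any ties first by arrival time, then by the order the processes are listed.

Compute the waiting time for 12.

Timeline: | 13 0-4 | 10 4-10 | 14 10-14 | 12 14-19 | 11 19-25 |
Completion: 10=10  11=25  12=19  13=4  14=14
Turnaround (C−A): 10=10  11=14  12=12  13=4  14=7
Waiting(12) = turnaround − burst = 12 − 5 = 7

7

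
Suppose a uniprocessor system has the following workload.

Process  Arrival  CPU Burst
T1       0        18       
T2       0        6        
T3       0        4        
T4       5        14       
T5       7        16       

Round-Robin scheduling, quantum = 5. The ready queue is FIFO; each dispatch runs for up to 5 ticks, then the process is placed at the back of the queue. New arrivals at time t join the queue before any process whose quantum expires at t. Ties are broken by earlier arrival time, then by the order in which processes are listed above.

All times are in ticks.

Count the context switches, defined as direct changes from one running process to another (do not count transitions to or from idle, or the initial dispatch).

Timeline: | T1 0-5 | T2 5-10 | T3 10-14 | T4 14-19 | T1 19-24 | T5 24-29 | T2 29-30 | T4 30-35 | T1 35-40 | T5 40-45 | T4 45-49 | T1 49-52 | T5 52-58 |
Completion: T1=52  T2=30  T3=14  T4=49  T5=58
Turnaround (C−A): T1=52  T2=30  T3=14  T4=44  T5=51

12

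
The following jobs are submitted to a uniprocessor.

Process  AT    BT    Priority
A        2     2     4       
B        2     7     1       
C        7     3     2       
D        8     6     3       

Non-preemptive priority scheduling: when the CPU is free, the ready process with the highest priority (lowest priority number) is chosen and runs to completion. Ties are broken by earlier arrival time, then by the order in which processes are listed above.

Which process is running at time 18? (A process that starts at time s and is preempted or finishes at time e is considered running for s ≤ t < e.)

Gantt: | idle 0-2 | B 2-9 | C 9-12 | D 12-18 | A 18-20 |
Completion: A=20  B=9  C=12  D=18
Turnaround (C−A): A=18  B=7  C=5  D=10

A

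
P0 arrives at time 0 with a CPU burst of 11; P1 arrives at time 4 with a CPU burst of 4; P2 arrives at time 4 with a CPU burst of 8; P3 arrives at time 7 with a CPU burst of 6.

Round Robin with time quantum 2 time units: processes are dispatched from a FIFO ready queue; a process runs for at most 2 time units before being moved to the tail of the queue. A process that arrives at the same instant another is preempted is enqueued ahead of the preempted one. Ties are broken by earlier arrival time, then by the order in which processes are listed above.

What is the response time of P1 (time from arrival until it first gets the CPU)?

Gantt: | P0 0-4 | P1 4-6 | P2 6-8 | P0 8-10 | P1 10-12 | P3 12-14 | P2 14-16 | P0 16-18 | P3 18-20 | P2 20-22 | P0 22-24 | P3 24-26 | P2 26-28 | P0 28-29 |
Completion: P0=29  P1=12  P2=28  P3=26
Response(P1) = first start − arrival = 4 − 4 = 0

0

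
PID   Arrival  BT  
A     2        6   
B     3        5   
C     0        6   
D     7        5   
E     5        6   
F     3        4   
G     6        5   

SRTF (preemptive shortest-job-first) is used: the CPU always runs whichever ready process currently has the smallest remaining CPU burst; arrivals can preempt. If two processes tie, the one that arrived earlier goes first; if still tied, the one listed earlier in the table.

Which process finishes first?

Gantt: | C 0-6 | F 6-10 | B 10-15 | G 15-20 | D 20-25 | A 25-31 | E 31-37 |
Completion: A=31  B=15  C=6  D=25  E=37  F=10  G=20
Finish order: C → F → B → G → D → A → E

C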